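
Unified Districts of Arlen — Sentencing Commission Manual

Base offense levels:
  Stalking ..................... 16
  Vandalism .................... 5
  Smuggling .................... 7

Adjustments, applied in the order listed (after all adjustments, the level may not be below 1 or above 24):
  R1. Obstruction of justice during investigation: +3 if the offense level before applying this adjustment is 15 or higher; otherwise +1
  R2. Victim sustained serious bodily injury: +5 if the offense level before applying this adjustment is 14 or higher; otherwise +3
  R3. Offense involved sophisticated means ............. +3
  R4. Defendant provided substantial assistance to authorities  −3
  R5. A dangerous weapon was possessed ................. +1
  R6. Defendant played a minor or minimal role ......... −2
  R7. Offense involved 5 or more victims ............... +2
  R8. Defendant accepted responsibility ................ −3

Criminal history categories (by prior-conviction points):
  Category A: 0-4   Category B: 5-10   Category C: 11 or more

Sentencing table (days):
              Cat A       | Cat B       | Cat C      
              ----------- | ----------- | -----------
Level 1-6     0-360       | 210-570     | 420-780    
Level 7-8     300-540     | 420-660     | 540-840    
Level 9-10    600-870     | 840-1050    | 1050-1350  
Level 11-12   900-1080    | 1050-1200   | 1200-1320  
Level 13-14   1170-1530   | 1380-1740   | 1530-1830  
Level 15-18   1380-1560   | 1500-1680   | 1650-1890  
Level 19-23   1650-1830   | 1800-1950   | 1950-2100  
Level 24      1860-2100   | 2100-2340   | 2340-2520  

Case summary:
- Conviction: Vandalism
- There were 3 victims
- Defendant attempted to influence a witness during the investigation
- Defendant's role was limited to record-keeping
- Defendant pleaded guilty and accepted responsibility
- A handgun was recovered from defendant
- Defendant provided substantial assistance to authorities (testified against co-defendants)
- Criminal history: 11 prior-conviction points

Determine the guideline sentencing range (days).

420-780 days

Base offense level for vandalism: 5.
R1 applies (level before this adjustment is 5 < 15, so +1): 5 + 1 = 6.
R2 does not apply.
R4 applies: 6 − 3 = 3.
R5 applies: 3 + 1 = 4.
R6 applies: 4 − 2 = 2.
R7 does not apply.
R8 applies: 2 − 3 = -1.
Level -1 is below the minimum of 1; floored at 1.
Final offense level: 1.
Criminal history: 11 prior points → Category C (11+).
Level 1 falls in the 1-6 band.
Grid: Level 1-6 × Category C = 420-780 days.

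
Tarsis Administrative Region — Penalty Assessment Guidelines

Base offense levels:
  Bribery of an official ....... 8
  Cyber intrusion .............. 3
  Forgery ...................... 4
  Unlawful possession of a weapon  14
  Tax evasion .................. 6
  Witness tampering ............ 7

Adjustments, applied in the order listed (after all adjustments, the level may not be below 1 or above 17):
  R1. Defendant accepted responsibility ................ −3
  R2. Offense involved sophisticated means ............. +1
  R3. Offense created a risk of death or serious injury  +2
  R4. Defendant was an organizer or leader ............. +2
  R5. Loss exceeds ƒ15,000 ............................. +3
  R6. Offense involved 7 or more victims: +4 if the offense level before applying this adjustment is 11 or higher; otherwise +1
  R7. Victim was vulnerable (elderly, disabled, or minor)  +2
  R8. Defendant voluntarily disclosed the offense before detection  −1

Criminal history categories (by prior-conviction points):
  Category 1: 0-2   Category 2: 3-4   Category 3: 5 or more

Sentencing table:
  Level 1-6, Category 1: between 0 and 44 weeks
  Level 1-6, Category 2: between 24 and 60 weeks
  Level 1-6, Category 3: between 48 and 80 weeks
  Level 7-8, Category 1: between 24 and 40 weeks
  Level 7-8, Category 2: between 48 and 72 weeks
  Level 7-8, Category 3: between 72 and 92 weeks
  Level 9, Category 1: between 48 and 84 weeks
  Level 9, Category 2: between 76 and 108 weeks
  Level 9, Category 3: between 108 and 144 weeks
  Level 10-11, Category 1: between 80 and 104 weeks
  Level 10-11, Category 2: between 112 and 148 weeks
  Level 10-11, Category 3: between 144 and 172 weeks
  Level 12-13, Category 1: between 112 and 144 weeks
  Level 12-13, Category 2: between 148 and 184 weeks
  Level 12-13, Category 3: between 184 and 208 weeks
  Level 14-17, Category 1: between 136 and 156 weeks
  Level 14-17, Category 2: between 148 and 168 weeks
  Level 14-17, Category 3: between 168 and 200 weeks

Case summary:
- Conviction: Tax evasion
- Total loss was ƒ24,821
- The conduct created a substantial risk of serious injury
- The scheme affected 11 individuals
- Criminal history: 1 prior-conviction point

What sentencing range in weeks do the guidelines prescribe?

Base offense level for tax evasion: 6.
R1 does not apply.
R3 applies: 6 + 2 = 8.
R5 applies: 8 + 3 = 11.
R6 applies (level before this adjustment is 11 ≥ 11, so +4): 11 + 4 = 15.
Final offense level: 15.
Criminal history: 1 prior point → Category 1 (0-2).
Level 15 falls in the 14-17 band.
Grid: Level 14-17 × Category 1 = 136-156 weeks.

136-156 weeks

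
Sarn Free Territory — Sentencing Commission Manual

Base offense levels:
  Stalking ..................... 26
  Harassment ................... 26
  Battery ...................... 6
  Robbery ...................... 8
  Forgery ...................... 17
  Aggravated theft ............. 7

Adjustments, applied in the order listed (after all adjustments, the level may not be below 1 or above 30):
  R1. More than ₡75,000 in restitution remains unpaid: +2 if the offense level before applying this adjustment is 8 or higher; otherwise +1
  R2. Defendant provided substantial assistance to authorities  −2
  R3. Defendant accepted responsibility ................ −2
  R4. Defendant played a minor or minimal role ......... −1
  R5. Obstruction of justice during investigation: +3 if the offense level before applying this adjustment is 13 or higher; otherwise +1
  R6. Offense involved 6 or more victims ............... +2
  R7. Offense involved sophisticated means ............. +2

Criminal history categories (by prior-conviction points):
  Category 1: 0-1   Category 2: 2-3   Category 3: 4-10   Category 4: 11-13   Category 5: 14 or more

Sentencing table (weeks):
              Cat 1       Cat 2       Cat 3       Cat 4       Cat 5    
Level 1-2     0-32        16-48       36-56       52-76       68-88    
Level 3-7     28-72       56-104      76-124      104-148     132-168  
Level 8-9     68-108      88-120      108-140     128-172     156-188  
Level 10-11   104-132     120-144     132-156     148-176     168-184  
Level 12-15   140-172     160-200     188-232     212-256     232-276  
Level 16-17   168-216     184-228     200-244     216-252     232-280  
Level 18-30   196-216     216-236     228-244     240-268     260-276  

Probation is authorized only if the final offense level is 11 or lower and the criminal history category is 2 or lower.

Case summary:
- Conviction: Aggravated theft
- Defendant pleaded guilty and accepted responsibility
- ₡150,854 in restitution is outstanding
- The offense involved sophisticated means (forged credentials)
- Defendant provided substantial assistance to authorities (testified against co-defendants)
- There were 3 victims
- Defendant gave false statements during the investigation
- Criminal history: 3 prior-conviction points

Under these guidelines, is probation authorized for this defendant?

Yes

Base offense level for aggravated theft: 7.
R1 applies (level before this adjustment is 7 < 8, so +1): 7 + 1 = 8.
R2 applies: 8 − 2 = 6.
R3 applies: 6 − 2 = 4.
R5 applies (level before this adjustment is 4 < 13, so +1): 4 + 1 = 5.
R6 does not apply.
R7 applies: 5 + 2 = 7.
Final offense level: 7.
Criminal history: 3 prior points → Category 2 (2-3).
Level 7 falls in the 3-7 band.
Grid: Level 3-7 × Category 2 = 56-104 weeks.
Probation check: level 7 ≤ 11 and category 2 ≤ 2 → eligible.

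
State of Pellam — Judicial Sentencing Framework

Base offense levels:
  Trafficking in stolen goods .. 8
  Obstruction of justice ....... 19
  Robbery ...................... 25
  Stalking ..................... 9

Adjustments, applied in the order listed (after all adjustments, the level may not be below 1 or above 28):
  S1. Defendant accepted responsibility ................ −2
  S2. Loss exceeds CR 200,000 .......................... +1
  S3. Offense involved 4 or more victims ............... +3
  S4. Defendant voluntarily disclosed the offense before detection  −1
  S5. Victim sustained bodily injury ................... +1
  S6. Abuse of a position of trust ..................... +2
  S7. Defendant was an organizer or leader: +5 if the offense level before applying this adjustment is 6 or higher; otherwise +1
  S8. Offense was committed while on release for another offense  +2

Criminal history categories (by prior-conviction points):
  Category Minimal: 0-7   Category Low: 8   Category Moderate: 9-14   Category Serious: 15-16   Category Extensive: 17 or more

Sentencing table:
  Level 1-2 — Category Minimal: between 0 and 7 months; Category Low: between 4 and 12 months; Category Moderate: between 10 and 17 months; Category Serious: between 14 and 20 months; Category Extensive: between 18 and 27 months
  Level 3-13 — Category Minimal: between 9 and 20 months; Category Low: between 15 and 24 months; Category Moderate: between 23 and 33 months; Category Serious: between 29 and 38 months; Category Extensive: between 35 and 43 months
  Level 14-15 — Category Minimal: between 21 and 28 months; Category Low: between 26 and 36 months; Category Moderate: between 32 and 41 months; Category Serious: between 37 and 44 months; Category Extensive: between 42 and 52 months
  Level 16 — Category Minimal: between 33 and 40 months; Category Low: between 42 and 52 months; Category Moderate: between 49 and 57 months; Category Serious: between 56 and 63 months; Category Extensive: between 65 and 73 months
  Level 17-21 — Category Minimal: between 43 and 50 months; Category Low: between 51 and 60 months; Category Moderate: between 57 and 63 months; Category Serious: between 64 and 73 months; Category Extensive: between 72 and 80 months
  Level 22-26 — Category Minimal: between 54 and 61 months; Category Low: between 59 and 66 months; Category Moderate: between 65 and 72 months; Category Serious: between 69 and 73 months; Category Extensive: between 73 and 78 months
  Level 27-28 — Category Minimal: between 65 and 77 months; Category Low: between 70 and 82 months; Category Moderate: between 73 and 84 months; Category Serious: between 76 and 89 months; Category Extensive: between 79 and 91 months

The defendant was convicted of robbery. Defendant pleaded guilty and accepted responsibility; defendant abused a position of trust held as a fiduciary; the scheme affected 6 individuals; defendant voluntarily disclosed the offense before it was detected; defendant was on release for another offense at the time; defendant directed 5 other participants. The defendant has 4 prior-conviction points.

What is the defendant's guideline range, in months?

65-77 months

Base offense level for robbery: 25.
S1 applies: 25 − 2 = 23.
S2 does not apply.
S3 applies: 23 + 3 = 26.
S4 applies: 26 − 1 = 25.
S5 does not apply.
S6 applies: 25 + 2 = 27.
S7 applies (level before this adjustment is 27 ≥ 6, so +5): 27 + 5 = 32.
S8 applies: 32 + 2 = 34.
Level 34 exceeds the maximum of 28; capped at 28.
Final offense level: 28.
Criminal history: 4 prior points → Category Minimal (0-7).
Level 28 falls in the 27-28 band.
Grid: Level 27-28 × Category Minimal = 65-77 months.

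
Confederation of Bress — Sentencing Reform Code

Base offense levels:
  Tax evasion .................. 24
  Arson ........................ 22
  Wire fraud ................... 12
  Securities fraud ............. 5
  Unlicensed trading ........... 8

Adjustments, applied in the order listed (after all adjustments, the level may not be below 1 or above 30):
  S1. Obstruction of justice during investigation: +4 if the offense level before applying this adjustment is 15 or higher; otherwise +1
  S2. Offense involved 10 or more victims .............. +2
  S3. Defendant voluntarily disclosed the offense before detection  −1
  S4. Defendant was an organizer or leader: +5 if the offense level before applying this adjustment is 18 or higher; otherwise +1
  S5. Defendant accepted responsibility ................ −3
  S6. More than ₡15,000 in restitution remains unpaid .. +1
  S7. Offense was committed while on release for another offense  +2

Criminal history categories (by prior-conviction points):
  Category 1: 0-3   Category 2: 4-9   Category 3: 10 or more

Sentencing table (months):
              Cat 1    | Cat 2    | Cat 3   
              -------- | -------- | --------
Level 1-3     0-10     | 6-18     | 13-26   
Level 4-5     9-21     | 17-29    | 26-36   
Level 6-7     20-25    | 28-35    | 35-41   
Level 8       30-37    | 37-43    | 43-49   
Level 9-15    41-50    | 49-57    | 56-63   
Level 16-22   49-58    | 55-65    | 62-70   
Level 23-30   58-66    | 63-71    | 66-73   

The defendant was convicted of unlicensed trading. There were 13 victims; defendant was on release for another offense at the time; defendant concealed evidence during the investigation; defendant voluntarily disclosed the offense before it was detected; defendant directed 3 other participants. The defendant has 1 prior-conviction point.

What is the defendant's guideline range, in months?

41-50 months

Base offense level for unlicensed trading: 8.
S1 applies (level before this adjustment is 8 < 15, so +1): 8 + 1 = 9.
S2 applies: 9 + 2 = 11.
S3 applies: 11 − 1 = 10.
S4 applies (level before this adjustment is 10 < 18, so +1): 10 + 1 = 11.
S5 does not apply.
S7 applies: 11 + 2 = 13.
Final offense level: 13.
Criminal history: 1 prior point → Category 1 (0-3).
Level 13 falls in the 9-15 band.
Grid: Level 9-15 × Category 1 = 41-50 months.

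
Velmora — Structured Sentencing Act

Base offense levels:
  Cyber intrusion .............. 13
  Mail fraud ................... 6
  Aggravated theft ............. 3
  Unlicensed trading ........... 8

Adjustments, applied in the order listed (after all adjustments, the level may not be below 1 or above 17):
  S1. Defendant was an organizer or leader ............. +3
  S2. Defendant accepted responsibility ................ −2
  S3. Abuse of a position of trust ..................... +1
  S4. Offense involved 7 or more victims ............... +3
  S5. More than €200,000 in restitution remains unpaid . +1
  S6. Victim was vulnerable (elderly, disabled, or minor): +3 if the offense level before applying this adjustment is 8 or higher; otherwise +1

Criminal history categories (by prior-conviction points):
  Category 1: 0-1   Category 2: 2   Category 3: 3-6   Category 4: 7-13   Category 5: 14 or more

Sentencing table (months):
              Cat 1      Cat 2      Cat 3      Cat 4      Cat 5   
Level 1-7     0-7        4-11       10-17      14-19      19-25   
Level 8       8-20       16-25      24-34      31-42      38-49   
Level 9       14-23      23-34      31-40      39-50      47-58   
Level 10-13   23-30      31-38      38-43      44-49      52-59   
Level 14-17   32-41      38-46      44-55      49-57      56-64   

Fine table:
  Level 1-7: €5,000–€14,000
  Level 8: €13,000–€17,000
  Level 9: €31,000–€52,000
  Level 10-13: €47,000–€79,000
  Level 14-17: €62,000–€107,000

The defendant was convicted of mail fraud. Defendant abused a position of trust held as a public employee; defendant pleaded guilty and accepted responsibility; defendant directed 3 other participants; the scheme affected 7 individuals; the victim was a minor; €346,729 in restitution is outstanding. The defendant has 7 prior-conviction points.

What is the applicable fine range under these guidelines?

Base offense level for mail fraud: 6.
S1 applies: 6 + 3 = 9.
S2 applies: 9 − 2 = 7.
S3 applies: 7 + 1 = 8.
S4 applies: 8 + 3 = 11.
S5 applies: 11 + 1 = 12.
S6 applies (level before this adjustment is 12 ≥ 8, so +3): 12 + 3 = 15.
Final offense level: 15.
Level 15 falls in the 14-17 band.
Fine table: Level 14-17 → €62,000–€107,000.

€62,000–€107,000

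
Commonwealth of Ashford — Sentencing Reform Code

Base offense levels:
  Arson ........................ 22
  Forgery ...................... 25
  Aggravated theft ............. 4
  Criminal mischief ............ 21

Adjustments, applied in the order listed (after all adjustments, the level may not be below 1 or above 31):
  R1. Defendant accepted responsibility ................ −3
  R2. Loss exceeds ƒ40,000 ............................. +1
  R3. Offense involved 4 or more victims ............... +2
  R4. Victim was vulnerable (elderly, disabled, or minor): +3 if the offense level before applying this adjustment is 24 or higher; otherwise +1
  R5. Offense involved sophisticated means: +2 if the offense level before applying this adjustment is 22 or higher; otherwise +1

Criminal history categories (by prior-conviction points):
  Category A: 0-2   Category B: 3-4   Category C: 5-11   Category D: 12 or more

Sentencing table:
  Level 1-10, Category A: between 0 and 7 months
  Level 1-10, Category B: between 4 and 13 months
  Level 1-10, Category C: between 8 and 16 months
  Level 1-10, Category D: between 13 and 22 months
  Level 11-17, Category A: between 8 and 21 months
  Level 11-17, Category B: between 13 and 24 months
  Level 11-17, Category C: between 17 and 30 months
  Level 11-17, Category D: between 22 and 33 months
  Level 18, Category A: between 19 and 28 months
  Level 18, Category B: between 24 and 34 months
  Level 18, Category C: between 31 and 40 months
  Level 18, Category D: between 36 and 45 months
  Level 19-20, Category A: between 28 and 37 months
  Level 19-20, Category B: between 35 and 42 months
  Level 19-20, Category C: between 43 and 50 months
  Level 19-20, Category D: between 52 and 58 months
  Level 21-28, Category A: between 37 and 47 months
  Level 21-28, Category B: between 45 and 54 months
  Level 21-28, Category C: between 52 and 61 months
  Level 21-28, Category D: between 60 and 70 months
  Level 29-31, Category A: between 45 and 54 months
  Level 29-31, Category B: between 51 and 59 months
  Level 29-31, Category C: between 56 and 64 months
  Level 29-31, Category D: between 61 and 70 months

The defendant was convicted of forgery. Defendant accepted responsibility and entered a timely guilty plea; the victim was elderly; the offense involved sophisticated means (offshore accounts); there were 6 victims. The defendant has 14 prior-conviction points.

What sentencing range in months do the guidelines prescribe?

Base offense level for forgery: 25.
R1 applies: 25 − 3 = 22.
R2 does not apply.
R3 applies: 22 + 2 = 24.
R4 applies (level before this adjustment is 24 ≥ 24, so +3): 24 + 3 = 27.
R5 applies (level before this adjustment is 27 ≥ 22, so +2): 27 + 2 = 29.
Final offense level: 29.
Criminal history: 14 prior points → Category D (12+).
Level 29 falls in the 29-31 band.
Grid: Level 29-31 × Category D = 61-70 months.

61-70 months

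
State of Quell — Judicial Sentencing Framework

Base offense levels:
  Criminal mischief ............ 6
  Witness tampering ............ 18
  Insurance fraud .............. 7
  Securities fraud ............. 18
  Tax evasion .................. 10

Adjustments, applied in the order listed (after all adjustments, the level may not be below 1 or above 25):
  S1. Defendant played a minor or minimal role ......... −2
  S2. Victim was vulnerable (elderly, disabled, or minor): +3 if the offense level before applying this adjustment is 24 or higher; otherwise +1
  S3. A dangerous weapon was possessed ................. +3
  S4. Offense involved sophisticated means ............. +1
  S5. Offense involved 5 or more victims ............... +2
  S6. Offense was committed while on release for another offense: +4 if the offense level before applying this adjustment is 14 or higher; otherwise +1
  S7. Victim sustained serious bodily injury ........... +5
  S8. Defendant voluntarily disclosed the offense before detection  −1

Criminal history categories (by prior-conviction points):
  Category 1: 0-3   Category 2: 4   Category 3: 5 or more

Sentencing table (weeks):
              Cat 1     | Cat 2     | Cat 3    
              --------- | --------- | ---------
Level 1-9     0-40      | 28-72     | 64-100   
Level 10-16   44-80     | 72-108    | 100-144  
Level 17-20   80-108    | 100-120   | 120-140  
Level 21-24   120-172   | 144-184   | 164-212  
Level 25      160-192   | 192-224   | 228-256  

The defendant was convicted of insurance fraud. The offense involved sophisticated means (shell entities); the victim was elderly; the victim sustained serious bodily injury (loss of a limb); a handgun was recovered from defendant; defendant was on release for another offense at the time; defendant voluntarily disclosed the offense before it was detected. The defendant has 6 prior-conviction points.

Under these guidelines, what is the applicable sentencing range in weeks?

120-140 weeks

Base offense level for insurance fraud: 7.
S1 does not apply.
S2 applies (level before this adjustment is 7 < 24, so +1): 7 + 1 = 8.
S3 applies: 8 + 3 = 11.
S4 applies: 11 + 1 = 12.
S5 does not apply.
S6 applies (level before this adjustment is 12 < 14, so +1): 12 + 1 = 13.
S7 applies: 13 + 5 = 18.
S8 applies: 18 − 1 = 17.
Final offense level: 17.
Criminal history: 6 prior points → Category 3 (5+).
Level 17 falls in the 17-20 band.
Grid: Level 17-20 × Category 3 = 120-140 weeks.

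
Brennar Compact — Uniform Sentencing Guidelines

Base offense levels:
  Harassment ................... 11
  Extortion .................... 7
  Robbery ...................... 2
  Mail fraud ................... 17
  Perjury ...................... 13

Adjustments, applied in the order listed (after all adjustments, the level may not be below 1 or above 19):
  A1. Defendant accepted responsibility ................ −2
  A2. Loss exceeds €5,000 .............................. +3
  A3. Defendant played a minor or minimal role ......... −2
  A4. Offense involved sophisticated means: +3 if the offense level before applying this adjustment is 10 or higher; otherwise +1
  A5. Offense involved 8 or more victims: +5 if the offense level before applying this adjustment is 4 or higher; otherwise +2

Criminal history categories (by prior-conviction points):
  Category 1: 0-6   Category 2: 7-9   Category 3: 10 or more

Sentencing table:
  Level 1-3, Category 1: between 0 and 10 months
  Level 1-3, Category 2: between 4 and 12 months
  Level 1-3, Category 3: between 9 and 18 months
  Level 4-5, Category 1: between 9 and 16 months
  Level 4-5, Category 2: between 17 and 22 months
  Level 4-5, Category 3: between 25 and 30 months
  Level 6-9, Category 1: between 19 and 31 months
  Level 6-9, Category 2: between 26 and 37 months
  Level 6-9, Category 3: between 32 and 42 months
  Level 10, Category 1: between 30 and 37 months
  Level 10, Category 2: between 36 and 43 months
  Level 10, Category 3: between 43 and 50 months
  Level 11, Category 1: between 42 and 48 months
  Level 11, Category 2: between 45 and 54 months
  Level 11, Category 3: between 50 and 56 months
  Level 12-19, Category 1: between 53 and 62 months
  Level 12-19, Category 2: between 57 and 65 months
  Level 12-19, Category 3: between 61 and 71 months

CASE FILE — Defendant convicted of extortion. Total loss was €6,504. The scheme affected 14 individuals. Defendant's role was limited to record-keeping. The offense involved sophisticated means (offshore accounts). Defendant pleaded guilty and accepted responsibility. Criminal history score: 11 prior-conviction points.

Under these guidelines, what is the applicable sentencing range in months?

Base offense level for extortion: 7.
A1 applies: 7 − 2 = 5.
A2 applies: 5 + 3 = 8.
A3 applies: 8 − 2 = 6.
A4 applies (level before this adjustment is 6 < 10, so +1): 6 + 1 = 7.
A5 applies (level before this adjustment is 7 ≥ 4, so +5): 7 + 5 = 12.
Final offense level: 12.
Criminal history: 11 prior points → Category 3 (10+).
Level 12 falls in the 12-19 band.
Grid: Level 12-19 × Category 3 = 61-71 months.

61-71 months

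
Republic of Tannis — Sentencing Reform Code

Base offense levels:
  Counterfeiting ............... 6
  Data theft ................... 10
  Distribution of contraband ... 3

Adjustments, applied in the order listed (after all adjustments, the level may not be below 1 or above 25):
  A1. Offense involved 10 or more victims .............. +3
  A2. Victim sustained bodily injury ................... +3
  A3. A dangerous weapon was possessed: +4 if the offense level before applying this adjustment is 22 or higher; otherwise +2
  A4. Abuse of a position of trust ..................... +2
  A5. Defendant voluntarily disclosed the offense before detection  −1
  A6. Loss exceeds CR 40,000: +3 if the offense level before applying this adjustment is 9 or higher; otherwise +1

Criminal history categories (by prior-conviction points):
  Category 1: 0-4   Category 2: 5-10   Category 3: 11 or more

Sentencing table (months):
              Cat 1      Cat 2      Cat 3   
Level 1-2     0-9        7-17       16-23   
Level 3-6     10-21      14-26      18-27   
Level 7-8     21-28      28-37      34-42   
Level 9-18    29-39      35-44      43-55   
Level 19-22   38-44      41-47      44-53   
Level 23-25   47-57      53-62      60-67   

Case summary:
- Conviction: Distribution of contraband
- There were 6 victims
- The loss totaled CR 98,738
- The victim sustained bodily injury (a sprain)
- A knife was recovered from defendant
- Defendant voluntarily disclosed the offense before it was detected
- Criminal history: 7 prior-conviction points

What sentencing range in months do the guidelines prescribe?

Base offense level for distribution of contraband: 3.
A1 does not apply.
A2 applies: 3 + 3 = 6.
A3 applies (level before this adjustment is 6 < 22, so +2): 6 + 2 = 8.
A4 does not apply.
A5 applies: 8 − 1 = 7.
A6 applies (level before this adjustment is 7 < 9, so +1): 7 + 1 = 8.
Final offense level: 8.
Criminal history: 7 prior points → Category 2 (5-10).
Level 8 falls in the 7-8 band.
Grid: Level 7-8 × Category 2 = 28-37 months.

28-37 months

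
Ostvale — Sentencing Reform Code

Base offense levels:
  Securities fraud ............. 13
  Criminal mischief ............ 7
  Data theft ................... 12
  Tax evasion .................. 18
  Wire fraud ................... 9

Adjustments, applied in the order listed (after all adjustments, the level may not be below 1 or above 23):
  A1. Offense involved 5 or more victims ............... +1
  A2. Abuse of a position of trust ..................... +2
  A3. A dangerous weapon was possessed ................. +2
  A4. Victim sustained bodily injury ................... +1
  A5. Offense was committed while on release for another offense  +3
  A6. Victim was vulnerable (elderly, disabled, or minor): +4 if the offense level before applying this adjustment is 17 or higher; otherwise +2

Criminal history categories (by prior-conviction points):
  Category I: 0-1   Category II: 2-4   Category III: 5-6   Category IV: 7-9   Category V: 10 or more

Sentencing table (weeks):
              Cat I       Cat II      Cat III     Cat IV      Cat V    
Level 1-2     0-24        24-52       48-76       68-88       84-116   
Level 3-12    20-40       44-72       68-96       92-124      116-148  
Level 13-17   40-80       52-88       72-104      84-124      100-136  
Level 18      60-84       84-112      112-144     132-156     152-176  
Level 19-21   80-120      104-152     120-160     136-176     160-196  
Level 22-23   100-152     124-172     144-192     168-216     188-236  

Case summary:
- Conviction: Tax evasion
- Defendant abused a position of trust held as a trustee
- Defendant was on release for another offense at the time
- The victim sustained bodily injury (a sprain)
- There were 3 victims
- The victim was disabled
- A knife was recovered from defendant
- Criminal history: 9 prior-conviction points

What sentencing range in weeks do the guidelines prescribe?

168-216 weeks

Base offense level for tax evasion: 18.
A2 applies: 18 + 2 = 20.
A3 applies: 20 + 2 = 22.
A4 applies: 22 + 1 = 23.
A5 applies: 23 + 3 = 26.
A6 applies (level before this adjustment is 26 ≥ 17, so +4): 26 + 4 = 30.
Level 30 exceeds the maximum of 23; capped at 23.
Final offense level: 23.
Criminal history: 9 prior points → Category IV (7-9).
Level 23 falls in the 22-23 band.
Grid: Level 22-23 × Category IV = 168-216 weeks.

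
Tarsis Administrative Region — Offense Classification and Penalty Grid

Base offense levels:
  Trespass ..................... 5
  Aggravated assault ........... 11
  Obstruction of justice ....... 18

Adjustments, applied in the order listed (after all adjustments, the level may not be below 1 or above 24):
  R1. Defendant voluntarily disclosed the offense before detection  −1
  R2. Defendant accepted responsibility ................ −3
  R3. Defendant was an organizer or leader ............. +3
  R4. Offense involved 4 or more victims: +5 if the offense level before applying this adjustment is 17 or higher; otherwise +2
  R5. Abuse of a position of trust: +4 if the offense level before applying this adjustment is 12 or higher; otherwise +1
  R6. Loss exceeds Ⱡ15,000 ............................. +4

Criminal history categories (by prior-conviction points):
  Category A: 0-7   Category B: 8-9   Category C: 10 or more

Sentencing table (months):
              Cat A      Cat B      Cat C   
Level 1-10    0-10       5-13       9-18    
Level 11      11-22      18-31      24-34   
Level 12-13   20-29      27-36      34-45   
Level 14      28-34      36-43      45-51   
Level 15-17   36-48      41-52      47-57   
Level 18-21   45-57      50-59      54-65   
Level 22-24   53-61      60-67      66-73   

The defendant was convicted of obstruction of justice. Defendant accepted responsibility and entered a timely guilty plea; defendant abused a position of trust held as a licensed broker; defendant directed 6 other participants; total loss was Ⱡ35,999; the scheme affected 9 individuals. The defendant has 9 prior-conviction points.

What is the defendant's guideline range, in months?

60-67 months

Base offense level for obstruction of justice: 18.
R1 does not apply.
R2 applies: 18 − 3 = 15.
R3 applies: 15 + 3 = 18.
R4 applies (level before this adjustment is 18 ≥ 17, so +5): 18 + 5 = 23.
R5 applies (level before this adjustment is 23 ≥ 12, so +4): 23 + 4 = 27.
R6 applies: 27 + 4 = 31.
Level 31 exceeds the maximum of 24; capped at 24.
Final offense level: 24.
Criminal history: 9 prior points → Category B (8-9).
Level 24 falls in the 22-24 band.
Grid: Level 22-24 × Category B = 60-67 months.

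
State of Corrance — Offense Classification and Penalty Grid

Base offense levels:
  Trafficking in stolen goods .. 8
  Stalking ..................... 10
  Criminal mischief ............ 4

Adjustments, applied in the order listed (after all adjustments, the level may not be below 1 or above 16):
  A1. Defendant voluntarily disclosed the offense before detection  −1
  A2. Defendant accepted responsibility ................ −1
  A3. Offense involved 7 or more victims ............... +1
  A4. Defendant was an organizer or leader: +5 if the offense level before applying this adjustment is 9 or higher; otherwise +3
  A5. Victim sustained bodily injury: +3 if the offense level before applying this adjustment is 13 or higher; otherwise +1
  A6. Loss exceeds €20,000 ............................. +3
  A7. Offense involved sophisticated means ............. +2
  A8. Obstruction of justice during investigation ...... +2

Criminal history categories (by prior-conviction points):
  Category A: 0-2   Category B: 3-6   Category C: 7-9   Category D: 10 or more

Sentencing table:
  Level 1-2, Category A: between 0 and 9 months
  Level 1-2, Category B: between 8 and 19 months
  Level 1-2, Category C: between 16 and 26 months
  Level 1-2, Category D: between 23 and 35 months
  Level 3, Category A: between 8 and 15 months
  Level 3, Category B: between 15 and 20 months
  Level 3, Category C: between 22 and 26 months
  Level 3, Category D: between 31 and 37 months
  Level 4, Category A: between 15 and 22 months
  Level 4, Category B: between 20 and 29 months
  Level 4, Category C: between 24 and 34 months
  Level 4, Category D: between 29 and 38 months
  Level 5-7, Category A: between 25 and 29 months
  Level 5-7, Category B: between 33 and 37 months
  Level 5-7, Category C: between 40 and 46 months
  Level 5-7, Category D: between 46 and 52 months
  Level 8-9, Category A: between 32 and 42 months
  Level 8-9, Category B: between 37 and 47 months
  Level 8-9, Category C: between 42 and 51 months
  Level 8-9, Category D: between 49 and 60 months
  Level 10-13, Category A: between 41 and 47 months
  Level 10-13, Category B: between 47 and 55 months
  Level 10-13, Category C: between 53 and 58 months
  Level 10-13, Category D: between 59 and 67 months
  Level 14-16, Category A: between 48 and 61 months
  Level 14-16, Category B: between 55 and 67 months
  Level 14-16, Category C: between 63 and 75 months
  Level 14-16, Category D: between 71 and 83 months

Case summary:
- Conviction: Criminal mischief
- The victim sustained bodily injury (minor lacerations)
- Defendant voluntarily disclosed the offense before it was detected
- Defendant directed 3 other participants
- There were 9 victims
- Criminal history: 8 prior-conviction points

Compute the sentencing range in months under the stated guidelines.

Base offense level for criminal mischief: 4.
A1 applies: 4 − 1 = 3.
A2 does not apply.
A3 applies: 3 + 1 = 4.
A4 applies (level before this adjustment is 4 < 9, so +3): 4 + 3 = 7.
A5 applies (level before this adjustment is 7 < 13, so +1): 7 + 1 = 8.
A6 does not apply.
Final offense level: 8.
Criminal history: 8 prior points → Category C (7-9).
Level 8 falls in the 8-9 band.
Grid: Level 8-9 × Category C = 42-51 months.

42-51 months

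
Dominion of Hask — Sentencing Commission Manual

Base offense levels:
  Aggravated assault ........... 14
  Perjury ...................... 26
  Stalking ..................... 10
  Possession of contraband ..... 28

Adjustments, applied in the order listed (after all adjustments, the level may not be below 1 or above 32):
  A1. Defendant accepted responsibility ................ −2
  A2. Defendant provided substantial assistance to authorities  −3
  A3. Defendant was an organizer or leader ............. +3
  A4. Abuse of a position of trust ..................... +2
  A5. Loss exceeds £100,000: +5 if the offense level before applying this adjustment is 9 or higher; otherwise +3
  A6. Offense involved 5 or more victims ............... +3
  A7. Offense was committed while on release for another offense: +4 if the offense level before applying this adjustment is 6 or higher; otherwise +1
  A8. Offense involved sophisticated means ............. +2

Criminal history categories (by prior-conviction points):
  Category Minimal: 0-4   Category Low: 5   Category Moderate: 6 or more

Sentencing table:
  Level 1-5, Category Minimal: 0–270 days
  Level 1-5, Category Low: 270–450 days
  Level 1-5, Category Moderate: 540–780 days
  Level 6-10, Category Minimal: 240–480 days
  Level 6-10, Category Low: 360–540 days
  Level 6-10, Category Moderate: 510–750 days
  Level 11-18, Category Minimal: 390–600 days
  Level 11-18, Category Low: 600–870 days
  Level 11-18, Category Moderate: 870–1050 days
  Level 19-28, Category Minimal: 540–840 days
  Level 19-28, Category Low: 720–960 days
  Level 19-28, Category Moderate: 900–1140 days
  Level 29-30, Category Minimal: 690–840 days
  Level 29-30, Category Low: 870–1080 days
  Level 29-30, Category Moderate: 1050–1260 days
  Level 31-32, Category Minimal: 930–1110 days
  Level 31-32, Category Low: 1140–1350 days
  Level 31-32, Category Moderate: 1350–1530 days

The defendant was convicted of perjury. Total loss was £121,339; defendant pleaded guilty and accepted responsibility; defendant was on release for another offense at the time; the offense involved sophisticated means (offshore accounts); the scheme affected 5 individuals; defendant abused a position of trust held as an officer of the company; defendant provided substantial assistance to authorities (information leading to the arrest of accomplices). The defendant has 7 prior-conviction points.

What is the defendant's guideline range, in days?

Base offense level for perjury: 26.
A1 applies: 26 − 2 = 24.
A2 applies: 24 − 3 = 21.
A3 does not apply.
A4 applies: 21 + 2 = 23.
A5 applies (level before this adjustment is 23 ≥ 9, so +5): 23 + 5 = 28.
A6 applies: 28 + 3 = 31.
A7 applies (level before this adjustment is 31 ≥ 6, so +4): 31 + 4 = 35.
A8 applies: 35 + 2 = 37.
Level 37 exceeds the maximum of 32; capped at 32.
Final offense level: 32.
Criminal history: 7 prior points → Category Moderate (6+).
Level 32 falls in the 31-32 band.
Grid: Level 31-32 × Category Moderate = 1350-1530 days.

1350-1530 days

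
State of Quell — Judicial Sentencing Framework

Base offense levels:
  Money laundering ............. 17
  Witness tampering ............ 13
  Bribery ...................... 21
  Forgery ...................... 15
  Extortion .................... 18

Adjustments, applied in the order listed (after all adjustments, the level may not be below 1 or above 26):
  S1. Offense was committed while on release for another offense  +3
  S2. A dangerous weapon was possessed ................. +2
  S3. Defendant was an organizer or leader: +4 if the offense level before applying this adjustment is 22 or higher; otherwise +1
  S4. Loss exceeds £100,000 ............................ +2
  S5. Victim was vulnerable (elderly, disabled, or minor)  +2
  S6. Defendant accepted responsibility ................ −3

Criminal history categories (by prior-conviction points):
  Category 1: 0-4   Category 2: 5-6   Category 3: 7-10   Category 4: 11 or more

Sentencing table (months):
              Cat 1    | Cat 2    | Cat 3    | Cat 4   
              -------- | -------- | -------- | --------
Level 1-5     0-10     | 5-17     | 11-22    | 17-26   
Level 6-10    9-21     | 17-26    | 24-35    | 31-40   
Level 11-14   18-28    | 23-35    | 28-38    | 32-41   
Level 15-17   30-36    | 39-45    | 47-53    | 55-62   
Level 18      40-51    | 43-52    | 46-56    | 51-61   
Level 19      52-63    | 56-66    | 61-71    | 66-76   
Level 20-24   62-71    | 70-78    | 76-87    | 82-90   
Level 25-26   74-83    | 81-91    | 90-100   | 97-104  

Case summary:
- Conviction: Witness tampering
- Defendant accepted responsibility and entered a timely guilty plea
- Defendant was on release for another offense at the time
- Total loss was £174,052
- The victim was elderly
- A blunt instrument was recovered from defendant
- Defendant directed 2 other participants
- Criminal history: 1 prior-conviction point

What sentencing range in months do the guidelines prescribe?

Base offense level for witness tampering: 13.
S1 applies: 13 + 3 = 16.
S2 applies: 16 + 2 = 18.
S3 applies (level before this adjustment is 18 < 22, so +1): 18 + 1 = 19.
S4 applies: 19 + 2 = 21.
S5 applies: 21 + 2 = 23.
S6 applies: 23 − 3 = 20.
Final offense level: 20.
Criminal history: 1 prior point → Category 1 (0-4).
Level 20 falls in the 20-24 band.
Grid: Level 20-24 × Category 1 = 62-71 months.

62-71 months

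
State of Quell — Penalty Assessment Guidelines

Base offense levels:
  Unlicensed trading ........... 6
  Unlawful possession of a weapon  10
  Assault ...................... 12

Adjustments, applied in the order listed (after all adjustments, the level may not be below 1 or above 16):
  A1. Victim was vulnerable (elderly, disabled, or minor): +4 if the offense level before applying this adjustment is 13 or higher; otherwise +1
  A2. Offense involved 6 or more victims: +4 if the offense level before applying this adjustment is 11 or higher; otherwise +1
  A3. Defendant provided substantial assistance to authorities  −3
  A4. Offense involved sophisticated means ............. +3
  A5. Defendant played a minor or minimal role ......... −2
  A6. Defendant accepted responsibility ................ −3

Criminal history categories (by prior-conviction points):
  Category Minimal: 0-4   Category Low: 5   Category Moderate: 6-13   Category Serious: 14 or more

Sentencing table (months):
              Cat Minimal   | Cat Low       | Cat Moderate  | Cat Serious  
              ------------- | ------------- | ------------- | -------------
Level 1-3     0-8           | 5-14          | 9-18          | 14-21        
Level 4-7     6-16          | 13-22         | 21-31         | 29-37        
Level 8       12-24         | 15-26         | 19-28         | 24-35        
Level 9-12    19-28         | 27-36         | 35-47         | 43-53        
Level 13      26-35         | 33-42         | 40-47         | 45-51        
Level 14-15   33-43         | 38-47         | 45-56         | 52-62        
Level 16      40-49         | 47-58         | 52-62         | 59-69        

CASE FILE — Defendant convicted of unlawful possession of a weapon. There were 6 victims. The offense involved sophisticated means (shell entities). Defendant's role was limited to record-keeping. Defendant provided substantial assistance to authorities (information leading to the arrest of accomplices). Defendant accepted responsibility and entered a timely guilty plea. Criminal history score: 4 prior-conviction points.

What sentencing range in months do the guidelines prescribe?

6-16 months

Base offense level for unlawful possession of a weapon: 10.
A1 does not apply.
A2 applies (level before this adjustment is 10 < 11, so +1): 10 + 1 = 11.
A3 applies: 11 − 3 = 8.
A4 applies: 8 + 3 = 11.
A5 applies: 11 − 2 = 9.
A6 applies: 9 − 3 = 6.
Final offense level: 6.
Criminal history: 4 prior points → Category Minimal (0-4).
Level 6 falls in the 4-7 band.
Grid: Level 4-7 × Category Minimal = 6-16 months.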